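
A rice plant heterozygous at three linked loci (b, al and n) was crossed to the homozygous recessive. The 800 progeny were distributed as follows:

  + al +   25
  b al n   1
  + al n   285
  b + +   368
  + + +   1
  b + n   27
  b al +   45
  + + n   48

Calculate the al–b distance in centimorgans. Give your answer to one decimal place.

The two most frequent reciprocal classes, b + + and + al n, are the parental types, so the F1 was b + + / + al n.
The two rarest classes, + + + and b al n, are the double crossovers. Comparing them with the parentals, only the b allele has switched, so b is the middle locus and the order is al – b – n.
Crossovers in the al–b interval produce the single-crossover classes b al + and + + n (45 + 48 = 93) plus the double crossovers (2).
RF(al–b) = (93 + 2) / 800 = 95/800 = 0.1187 → 11.9 centimorgans.

11.9 centimorgans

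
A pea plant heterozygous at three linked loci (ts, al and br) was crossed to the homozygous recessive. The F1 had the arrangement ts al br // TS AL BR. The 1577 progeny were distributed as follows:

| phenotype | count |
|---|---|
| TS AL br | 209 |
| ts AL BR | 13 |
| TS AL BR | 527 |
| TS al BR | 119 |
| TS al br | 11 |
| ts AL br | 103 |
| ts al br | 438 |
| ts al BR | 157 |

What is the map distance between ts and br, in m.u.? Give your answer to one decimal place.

The two rarest classes, TS al br and ts AL BR, are the double crossovers. Comparing them with the parentals, only the ts allele has switched, so ts is the middle locus and the order is al – ts – br.
Crossovers in the ts–br interval produce the single-crossover classes ts al BR and TS AL br (157 + 209 = 366) plus the double crossovers (24).
RF(ts–br) = (366 + 24) / 1577 = 390/1577 = 0.2473 → 24.7 m.u.

24.7 m.u.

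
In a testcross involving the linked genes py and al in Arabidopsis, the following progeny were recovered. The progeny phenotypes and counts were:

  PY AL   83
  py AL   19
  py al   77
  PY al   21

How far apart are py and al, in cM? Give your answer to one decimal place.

The two most frequent classes, PY AL (83) and py al (77), are the parental types, so the F1 was PY AL / py al.
The recombinant classes are PY al and py AL: 21 + 19 = 40.
Recombination frequency = 40/200 = 0.2000 ≈ 20.0%, i.e. 20.0 cM.

20.0 cM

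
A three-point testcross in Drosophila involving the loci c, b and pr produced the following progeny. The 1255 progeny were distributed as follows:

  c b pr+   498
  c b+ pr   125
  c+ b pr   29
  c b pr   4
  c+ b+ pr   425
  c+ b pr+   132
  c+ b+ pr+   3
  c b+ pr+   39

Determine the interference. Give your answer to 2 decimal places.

The two most frequent reciprocal classes, c b pr+ and c+ b+ pr, are the parental types, so the F1 was c b pr+ / c+ b+ pr.
The two rarest classes, c b pr and c+ b+ pr+, are the double crossovers. Comparing them with the parentals, only the pr allele has switched, so pr is the middle locus and the order is c – pr – b.
c–pr: (257 + 7)/1255 = 0.2104; pr–b: (68 + 7)/1255 = 0.0598.
Expected DCO frequency = 0.2104 × 0.0598 ≈ 0.01258; observed = 7/1255 ≈ 0.00558.
Coefficient of coincidence = 0.00558/0.01258 ≈ 0.44; interference = 1 − 0.44 = 0.56.

0.56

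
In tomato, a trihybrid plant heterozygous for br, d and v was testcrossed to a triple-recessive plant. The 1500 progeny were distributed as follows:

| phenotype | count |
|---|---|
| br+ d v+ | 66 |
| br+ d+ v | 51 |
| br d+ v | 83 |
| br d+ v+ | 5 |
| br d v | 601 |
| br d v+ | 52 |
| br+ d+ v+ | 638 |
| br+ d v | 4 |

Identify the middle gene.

br

The two most frequent reciprocal classes, br d v and br+ d+ v+, are the parental types, so the F1 was br d v / br+ d+ v+.
The two rarest classes, br+ d v and br d+ v+, are the double crossovers. Comparing them with the parentals, only the br allele has switched, so br is the middle locus and the order is d – br – v.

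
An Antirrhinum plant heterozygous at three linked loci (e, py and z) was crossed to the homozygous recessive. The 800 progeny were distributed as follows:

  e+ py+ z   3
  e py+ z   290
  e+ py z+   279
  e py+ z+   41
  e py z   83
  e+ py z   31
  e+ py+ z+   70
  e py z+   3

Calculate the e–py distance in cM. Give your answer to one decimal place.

19.9 cM

The two most frequent reciprocal classes, e+ py z+ and e py+ z, are the parental types, so the F1 was e+ py z+ / e py+ z.
The two rarest classes, e py z+ and e+ py+ z, are the double crossovers. Comparing them with the parentals, only the e allele has switched, so e is the middle locus and the order is py – e – z.
Crossovers in the py–e interval produce the single-crossover classes e+ py+ z+ and e py z (70 + 83 = 153) plus the double crossovers (6).
RF(py–e) = (153 + 6) / 800 = 159/800 = 0.1988 → 19.9 cM.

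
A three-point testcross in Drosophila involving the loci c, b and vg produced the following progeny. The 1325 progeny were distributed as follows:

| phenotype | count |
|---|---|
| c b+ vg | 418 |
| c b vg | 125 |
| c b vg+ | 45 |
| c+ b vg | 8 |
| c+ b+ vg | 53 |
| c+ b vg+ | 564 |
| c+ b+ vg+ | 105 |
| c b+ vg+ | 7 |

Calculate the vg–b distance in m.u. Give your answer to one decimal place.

The two most frequent reciprocal classes, c+ b vg+ and c b+ vg, are the parental types, so the F1 was c+ b vg+ / c b+ vg.
The two rarest classes, c+ b vg and c b+ vg+, are the double crossovers. Comparing them with the parentals, only the vg allele has switched, so vg is the middle locus and the order is c – vg – b.
Crossovers in the vg–b interval produce the single-crossover classes c+ b+ vg+ and c b vg (105 + 125 = 230) plus the double crossovers (15).
RF(vg–b) = (230 + 15) / 1325 = 245/1325 = 0.1849 → 18.5 m.u.

18.5 m.u.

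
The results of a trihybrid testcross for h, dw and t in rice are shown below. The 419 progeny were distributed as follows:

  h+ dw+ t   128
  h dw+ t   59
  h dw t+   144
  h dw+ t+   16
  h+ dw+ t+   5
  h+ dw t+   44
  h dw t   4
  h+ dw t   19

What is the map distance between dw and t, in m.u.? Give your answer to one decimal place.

The two most frequent reciprocal classes, h dw t+ and h+ dw+ t, are the parental types, so the F1 was h dw t+ / h+ dw+ t.
The two rarest classes, h dw t and h+ dw+ t+, are the double crossovers. Comparing them with the parentals, only the t allele has switched, so t is the middle locus and the order is dw – t – h.
Crossovers in the dw–t interval produce the single-crossover classes h dw+ t+ and h+ dw t (16 + 19 = 35) plus the double crossovers (9).
RF(dw–t) = (35 + 9) / 419 = 44/419 = 0.1050 → 10.5 m.u.

10.5 m.u.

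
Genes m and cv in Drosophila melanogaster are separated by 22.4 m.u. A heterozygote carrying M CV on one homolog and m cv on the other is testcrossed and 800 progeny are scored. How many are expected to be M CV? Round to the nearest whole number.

310

A map distance of 22.4 m.u. corresponds to a recombination frequency of 0.224.
The F1 is M CV / m cv, so M CV is a parental gamete class with expected frequency (1 − r)/2 = 0.776/2 = 0.3880.
Expected number = 0.3880 × 800 = 310.40 ≈ 310.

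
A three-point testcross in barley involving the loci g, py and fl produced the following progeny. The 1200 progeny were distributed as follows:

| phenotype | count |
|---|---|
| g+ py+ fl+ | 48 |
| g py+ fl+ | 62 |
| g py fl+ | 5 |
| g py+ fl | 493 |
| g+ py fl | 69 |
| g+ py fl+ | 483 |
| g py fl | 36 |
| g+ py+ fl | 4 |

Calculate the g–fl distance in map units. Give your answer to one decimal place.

11.7 map units

The two most frequent reciprocal classes, g py+ fl and g+ py fl+, are the parental types, so the F1 was g py+ fl / g+ py fl+.
The two rarest classes, g+ py+ fl and g py fl+, are the double crossovers. Comparing them with the parentals, only the g allele has switched, so g is the middle locus and the order is fl – g – py.
Crossovers in the fl–g interval produce the single-crossover classes g py+ fl+ and g+ py fl (62 + 69 = 131) plus the double crossovers (9).
RF(fl–g) = (131 + 9) / 1200 = 140/1200 = 0.1167 → 11.7 map units.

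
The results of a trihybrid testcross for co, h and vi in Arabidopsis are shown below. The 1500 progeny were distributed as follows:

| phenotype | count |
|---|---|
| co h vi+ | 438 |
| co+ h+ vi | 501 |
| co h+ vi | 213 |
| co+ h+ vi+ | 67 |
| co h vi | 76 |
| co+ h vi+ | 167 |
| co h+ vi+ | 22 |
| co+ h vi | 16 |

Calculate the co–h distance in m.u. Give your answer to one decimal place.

27.9 m.u.

The two most frequent reciprocal classes, co+ h+ vi and co h vi+, are the parental types, so the F1 was co+ h+ vi / co h vi+.
The two rarest classes, co+ h vi and co h+ vi+, are the double crossovers. Comparing them with the parentals, only the h allele has switched, so h is the middle locus and the order is co – h – vi.
Crossovers in the co–h interval produce the single-crossover classes co h+ vi and co+ h vi+ (213 + 167 = 380) plus the double crossovers (38).
RF(co–h) = (380 + 38) / 1500 = 418/1500 = 0.2787 → 27.9 m.u.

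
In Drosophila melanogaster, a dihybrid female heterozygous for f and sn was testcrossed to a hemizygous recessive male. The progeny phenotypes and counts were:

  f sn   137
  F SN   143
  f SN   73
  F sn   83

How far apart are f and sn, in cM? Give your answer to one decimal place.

The two most frequent classes, F SN (143) and f sn (137), are the parental types, so the F1 was F SN / f sn.
The recombinant classes are F sn and f SN: 83 + 73 = 156.
Recombination frequency = 156/436 = 0.3578 ≈ 35.8%, i.e. 35.8 cM.

35.8 cM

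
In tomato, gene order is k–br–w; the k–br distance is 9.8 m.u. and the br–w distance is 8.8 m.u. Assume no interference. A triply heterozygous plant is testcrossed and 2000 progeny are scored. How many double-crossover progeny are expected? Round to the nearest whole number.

Map distances give recombination frequencies of 0.098 and 0.088 for the two intervals.
With no interference, expected double-crossover frequency = 0.098 × 0.088 = 0.00862.
Expected number = 0.00862 × 2000 = 17.25 ≈ 17.

17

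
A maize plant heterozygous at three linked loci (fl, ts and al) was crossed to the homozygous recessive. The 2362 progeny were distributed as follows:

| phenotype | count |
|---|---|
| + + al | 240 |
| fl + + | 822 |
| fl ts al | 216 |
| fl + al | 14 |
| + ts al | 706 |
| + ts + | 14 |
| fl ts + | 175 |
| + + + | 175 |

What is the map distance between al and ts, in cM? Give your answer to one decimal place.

The two most frequent reciprocal classes, + ts al and fl + +, are the parental types, so the F1 was + ts al / fl + +.
The two rarest classes, + ts + and fl + al, are the double crossovers. Comparing them with the parentals, only the al allele has switched, so al is the middle locus and the order is fl – al – ts.
Crossovers in the al–ts interval produce the single-crossover classes + + al and fl ts + (240 + 175 = 415) plus the double crossovers (28).
RF(al–ts) = (415 + 28) / 2362 = 443/2362 = 0.1876 → 18.8 cM.

18.8 cM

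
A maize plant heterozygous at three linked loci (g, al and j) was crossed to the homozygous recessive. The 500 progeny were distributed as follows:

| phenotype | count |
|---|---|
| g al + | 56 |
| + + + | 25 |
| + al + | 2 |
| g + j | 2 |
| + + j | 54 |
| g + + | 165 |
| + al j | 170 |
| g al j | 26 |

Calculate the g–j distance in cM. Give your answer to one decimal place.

The two most frequent reciprocal classes, g + + and + al j, are the parental types, so the F1 was g + + / + al j.
The two rarest classes, g + j and + al +, are the double crossovers. Comparing them with the parentals, only the j allele has switched, so j is the middle locus and the order is g – j – al.
Crossovers in the g–j interval produce the single-crossover classes + + + and g al j (25 + 26 = 51) plus the double crossovers (4).
RF(g–j) = (51 + 4) / 500 = 55/500 = 0.1100 → 11.0 cM.

11.0 cM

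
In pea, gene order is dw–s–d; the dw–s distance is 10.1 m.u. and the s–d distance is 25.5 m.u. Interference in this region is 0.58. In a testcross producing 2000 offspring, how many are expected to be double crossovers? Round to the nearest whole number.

22

Map distances give recombination frequencies of 0.101 and 0.255 for the two intervals.
With interference 0.58 (so coincidence = 0.42), expected double-crossover frequency = 0.101 × 0.255 × 0.42 = 0.01082.
Expected number = 0.01082 × 2000 = 21.63 ≈ 22.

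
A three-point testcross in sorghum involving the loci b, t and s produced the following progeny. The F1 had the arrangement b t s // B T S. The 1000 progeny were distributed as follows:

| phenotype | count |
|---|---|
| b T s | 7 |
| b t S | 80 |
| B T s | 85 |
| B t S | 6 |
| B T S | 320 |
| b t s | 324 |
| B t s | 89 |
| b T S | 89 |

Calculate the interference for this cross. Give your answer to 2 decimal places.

0.62

The two rarest classes, b T s and B t S, are the double crossovers. Comparing them with the parentals, only the t allele has switched, so t is the middle locus and the order is s – t – b.
s–t: (165 + 13)/1000 = 0.1780; t–b: (178 + 13)/1000 = 0.1910.
Expected DCO frequency = 0.1780 × 0.1910 ≈ 0.03400; observed = 13/1000 ≈ 0.01300.
Coefficient of coincidence = 0.01300/0.03400 ≈ 0.38; interference = 1 − 0.38 = 0.62.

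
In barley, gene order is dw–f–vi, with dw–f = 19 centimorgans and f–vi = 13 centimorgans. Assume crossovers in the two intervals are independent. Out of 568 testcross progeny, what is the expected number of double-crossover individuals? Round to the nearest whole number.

Map distances give recombination frequencies of 0.190 and 0.130 for the two intervals.
With no interference, expected double-crossover frequency = 0.190 × 0.130 = 0.02470.
Expected number = 0.02470 × 568 = 14.03 ≈ 14.

14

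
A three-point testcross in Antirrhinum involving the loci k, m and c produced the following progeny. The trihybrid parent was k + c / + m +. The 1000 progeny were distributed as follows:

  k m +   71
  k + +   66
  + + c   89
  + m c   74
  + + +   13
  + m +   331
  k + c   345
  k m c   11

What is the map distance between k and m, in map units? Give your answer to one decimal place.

18.4 map units

The two rarest classes, k m c and + + +, are the double crossovers. Comparing them with the parentals, only the m allele has switched, so m is the middle locus and the order is k – m – c.
Crossovers in the k–m interval produce the single-crossover classes + + c and k m + (89 + 71 = 160) plus the double crossovers (24).
RF(k–m) = (160 + 24) / 1000 = 184/1000 = 0.1840 → 18.4 map units.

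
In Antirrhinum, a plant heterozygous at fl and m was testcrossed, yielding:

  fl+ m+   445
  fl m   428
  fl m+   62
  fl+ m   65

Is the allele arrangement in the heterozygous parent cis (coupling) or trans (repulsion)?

cis

The two most frequent classes are fl+ m+ (445) and fl m (428); these are the parental (non-recombinant) types.
So the F1 carried fl+ m+ on one chromosome and fl m on the other — the recessive alleles are on the same chromosome (cis / coupling).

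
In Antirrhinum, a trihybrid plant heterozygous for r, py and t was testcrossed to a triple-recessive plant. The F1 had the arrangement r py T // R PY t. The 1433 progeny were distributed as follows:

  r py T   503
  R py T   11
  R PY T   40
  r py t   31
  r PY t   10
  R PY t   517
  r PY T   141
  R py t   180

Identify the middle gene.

r

The two rarest classes, R py T and r PY t, are the double crossovers. Comparing them with the parentals, only the r allele has switched, so r is the middle locus and the order is py – r – t.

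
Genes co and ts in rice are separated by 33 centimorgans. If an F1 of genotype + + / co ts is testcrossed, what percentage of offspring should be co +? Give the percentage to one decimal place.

16.5%

A map distance of 33 centimorgans corresponds to a recombination frequency of 0.330.
The F1 is + + / co ts, so co + is a recombinant gamete class with expected frequency r/2 = 0.330/2 = 0.1650.
That is 0.1650 = 16.5% of the progeny.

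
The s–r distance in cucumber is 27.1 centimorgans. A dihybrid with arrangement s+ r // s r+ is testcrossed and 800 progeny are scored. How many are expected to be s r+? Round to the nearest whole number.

292

A map distance of 27.1 centimorgans corresponds to a recombination frequency of 0.271.
The F1 is s+ r / s r+, so s r+ is a parental gamete class with expected frequency (1 − r)/2 = 0.729/2 = 0.3645.
Expected number = 0.3645 × 800 = 291.60 ≈ 292.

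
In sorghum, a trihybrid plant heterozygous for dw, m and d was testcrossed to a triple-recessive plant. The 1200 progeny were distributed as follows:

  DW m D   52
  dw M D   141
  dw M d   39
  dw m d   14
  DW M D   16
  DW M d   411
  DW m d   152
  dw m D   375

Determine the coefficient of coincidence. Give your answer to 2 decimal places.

The two most frequent reciprocal classes, DW M d and dw m D, are the parental types, so the F1 was DW M d / dw m D.
The two rarest classes, DW M D and dw m d, are the double crossovers. Comparing them with the parentals, only the d allele has switched, so d is the middle locus and the order is dw – d – m.
dw–d: (91 + 30)/1200 = 0.1008; d–m: (293 + 30)/1200 = 0.2692.
Expected DCO frequency = 0.1008 × 0.2692 ≈ 0.02714; observed = 30/1200 ≈ 0.02500.
Coefficient of coincidence = 0.02500/0.02714 ≈ 0.92.

0.92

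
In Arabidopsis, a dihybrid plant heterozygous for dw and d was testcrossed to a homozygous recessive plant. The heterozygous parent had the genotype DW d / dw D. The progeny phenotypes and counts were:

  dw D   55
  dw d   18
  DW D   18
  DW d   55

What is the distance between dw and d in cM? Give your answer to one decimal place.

The recombinant classes are DW D and dw d: 18 + 18 = 36.
Recombination frequency = 36/146 = 0.2466 ≈ 24.7%, i.e. 24.7 cM.

24.7 cM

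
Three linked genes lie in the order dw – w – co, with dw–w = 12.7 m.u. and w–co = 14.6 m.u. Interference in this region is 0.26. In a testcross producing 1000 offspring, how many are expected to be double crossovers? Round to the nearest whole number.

14

Map distances give recombination frequencies of 0.127 and 0.146 for the two intervals.
With interference 0.26 (so coincidence = 0.74), expected double-crossover frequency = 0.127 × 0.146 × 0.74 = 0.01372.
Expected number = 0.01372 × 1000 = 13.72 ≈ 14.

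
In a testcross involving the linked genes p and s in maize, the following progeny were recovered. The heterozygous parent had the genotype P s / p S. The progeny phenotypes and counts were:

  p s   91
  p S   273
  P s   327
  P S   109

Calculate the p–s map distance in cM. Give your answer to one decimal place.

The recombinant classes are P S and p s: 109 + 91 = 200.
Recombination frequency = 200/800 = 0.2500 ≈ 25.0%, i.e. 25.0 cM.

25.0 cM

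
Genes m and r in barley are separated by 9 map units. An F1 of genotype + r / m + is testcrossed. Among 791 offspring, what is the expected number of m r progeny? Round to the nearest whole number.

A map distance of 9 map units corresponds to a recombination frequency of 0.090.
The F1 is + r / m +, so m r is a recombinant gamete class with expected frequency r/2 = 0.090/2 = 0.0450.
Expected number = 0.0450 × 791 = 35.59 ≈ 36.

36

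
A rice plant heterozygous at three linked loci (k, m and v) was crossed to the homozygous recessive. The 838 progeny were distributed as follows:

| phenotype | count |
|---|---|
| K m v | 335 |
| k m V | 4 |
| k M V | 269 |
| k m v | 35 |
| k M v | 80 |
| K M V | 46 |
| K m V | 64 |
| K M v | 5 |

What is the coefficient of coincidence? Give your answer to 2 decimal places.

The two most frequent reciprocal classes, K m v and k M V, are the parental types, so the F1 was K m v / k M V.
The two rarest classes, K M v and k m V, are the double crossovers. Comparing them with the parentals, only the m allele has switched, so m is the middle locus and the order is v – m – k.
v–m: (144 + 9)/838 = 0.1826; m–k: (81 + 9)/838 = 0.1074.
Expected DCO frequency = 0.1826 × 0.1074 ≈ 0.01961; observed = 9/838 ≈ 0.01074.
Coefficient of coincidence = 0.01074/0.01961 ≈ 0.55.

0.55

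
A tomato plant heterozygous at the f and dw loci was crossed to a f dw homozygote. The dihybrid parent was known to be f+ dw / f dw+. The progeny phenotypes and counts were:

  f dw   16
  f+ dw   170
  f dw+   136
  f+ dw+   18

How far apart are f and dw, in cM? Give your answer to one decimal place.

10.0 cM

The recombinant classes are f+ dw+ and f dw: 18 + 16 = 34.
Recombination frequency = 34/340 = 0.1000 ≈ 10.0%, i.e. 10.0 cM.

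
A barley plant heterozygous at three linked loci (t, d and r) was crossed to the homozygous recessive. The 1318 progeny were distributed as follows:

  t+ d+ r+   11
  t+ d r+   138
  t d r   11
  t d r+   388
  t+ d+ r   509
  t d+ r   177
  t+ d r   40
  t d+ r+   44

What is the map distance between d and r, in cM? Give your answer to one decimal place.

The two most frequent reciprocal classes, t d r+ and t+ d+ r, are the parental types, so the F1 was t d r+ / t+ d+ r.
The two rarest classes, t d r and t+ d+ r+, are the double crossovers. Comparing them with the parentals, only the r allele has switched, so r is the middle locus and the order is t – r – d.
Crossovers in the r–d interval produce the single-crossover classes t d+ r+ and t+ d r (44 + 40 = 84) plus the double crossovers (22).
RF(r–d) = (84 + 22) / 1318 = 106/1318 = 0.0804 → 8.0 cM.

8.0 cM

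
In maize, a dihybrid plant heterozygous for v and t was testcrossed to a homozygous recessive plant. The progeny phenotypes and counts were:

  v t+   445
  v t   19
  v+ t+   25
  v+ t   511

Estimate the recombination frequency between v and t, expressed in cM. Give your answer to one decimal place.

4.4 cM

The two most frequent classes, v+ t (511) and v t+ (445), are the parental types, so the F1 was v+ t / v t+.
The recombinant classes are v+ t+ and v t: 25 + 19 = 44.
Recombination frequency = 44/1000 = 0.0440 ≈ 4.4%, i.e. 4.4 cM.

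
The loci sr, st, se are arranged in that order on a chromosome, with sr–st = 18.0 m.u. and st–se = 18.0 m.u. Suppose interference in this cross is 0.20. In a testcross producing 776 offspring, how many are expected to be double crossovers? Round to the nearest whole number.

20

Map distances give recombination frequencies of 0.180 and 0.180 for the two intervals.
With interference 0.20 (so coincidence = 0.80), expected double-crossover frequency = 0.180 × 0.180 × 0.80 = 0.02592.
Expected number = 0.02592 × 776 = 20.11 ≈ 20.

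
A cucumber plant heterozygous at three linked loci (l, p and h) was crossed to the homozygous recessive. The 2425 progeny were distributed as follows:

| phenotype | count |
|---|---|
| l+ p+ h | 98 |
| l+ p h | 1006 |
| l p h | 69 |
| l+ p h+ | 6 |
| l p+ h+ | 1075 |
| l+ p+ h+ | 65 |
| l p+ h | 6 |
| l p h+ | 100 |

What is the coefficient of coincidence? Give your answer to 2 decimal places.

The two most frequent reciprocal classes, l p+ h+ and l+ p h, are the parental types, so the F1 was l p+ h+ / l+ p h.
The two rarest classes, l p+ h and l+ p h+, are the double crossovers. Comparing them with the parentals, only the h allele has switched, so h is the middle locus and the order is p – h – l.
p–h: (198 + 12)/2425 = 0.0866; h–l: (134 + 12)/2425 = 0.0602.
Expected DCO frequency = 0.0866 × 0.0602 ≈ 0.00521; observed = 12/2425 ≈ 0.00495.
Coefficient of coincidence = 0.00495/0.00521 ≈ 0.95.

0.95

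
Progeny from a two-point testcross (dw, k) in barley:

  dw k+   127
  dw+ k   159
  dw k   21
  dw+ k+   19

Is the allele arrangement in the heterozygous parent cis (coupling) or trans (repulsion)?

trans

The two most frequent classes are dw+ k (159) and dw k+ (127); these are the parental (non-recombinant) types.
So the F1 carried dw+ k on one chromosome and dw k+ on the other — the recessive alleles are on opposite chromosomes (trans / repulsion).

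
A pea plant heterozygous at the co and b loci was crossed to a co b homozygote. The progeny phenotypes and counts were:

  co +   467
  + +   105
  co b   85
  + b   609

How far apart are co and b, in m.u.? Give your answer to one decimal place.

The two most frequent classes, + b (609) and co + (467), are the parental types, so the F1 was + b / co +.
The recombinant classes are + + and co b: 105 + 85 = 190.
Recombination frequency = 190/1266 = 0.1501 ≈ 15.0%, i.e. 15.0 m.u.

15.0 m.u.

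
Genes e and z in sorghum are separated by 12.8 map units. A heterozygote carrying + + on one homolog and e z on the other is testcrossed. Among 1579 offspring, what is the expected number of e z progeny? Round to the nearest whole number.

A map distance of 12.8 map units corresponds to a recombination frequency of 0.128.
The F1 is + + / e z, so e z is a parental gamete class with expected frequency (1 − r)/2 = 0.872/2 = 0.4360.
Expected number = 0.4360 × 1579 = 688.44 ≈ 688.

688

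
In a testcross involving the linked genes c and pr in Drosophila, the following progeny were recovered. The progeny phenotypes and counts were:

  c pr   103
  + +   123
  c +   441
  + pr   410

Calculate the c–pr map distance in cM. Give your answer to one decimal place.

21.0 cM

The two most frequent classes, + pr (410) and c + (441), are the parental types, so the F1 was + pr / c +.
The recombinant classes are + + and c pr: 123 + 103 = 226.
Recombination frequency = 226/1077 = 0.2098 ≈ 21.0%, i.e. 21.0 cM.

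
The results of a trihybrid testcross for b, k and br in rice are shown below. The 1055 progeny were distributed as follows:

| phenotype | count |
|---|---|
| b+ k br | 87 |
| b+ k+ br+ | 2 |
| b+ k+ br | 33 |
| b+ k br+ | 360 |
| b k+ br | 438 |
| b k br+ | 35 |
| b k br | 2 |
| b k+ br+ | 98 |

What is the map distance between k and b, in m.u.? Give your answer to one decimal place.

The two most frequent reciprocal classes, b+ k br+ and b k+ br, are the parental types, so the F1 was b+ k br+ / b k+ br.
The two rarest classes, b+ k+ br+ and b k br, are the double crossovers. Comparing them with the parentals, only the k allele has switched, so k is the middle locus and the order is br – k – b.
Crossovers in the k–b interval produce the single-crossover classes b k br+ and b+ k+ br (35 + 33 = 68) plus the double crossovers (4).
RF(k–b) = (68 + 4) / 1055 = 72/1055 = 0.0682 → 6.8 m.u.

6.8 m.u.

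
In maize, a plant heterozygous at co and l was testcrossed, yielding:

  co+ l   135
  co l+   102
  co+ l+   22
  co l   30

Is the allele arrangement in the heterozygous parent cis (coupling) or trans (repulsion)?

The two most frequent classes are co+ l (135) and co l+ (102); these are the parental (non-recombinant) types.
So the F1 carried co+ l on one chromosome and co l+ on the other — the recessive alleles are on opposite chromosomes (trans / repulsion).

trans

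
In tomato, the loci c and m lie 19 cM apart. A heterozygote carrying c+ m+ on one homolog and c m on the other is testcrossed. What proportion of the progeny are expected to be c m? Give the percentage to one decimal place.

A map distance of 19 cM corresponds to a recombination frequency of 0.190.
The F1 is c+ m+ / c m, so c m is a parental gamete class with expected frequency (1 − r)/2 = 0.810/2 = 0.4050.
That is 0.4050 = 40.5% of the progeny.

40.5%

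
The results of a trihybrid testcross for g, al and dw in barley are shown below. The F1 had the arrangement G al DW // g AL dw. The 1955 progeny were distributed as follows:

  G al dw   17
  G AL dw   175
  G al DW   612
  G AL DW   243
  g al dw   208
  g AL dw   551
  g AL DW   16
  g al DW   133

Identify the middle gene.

dw

The two rarest classes, G al dw and g AL DW, are the double crossovers. Comparing them with the parentals, only the dw allele has switched, so dw is the middle locus and the order is g – dw – al.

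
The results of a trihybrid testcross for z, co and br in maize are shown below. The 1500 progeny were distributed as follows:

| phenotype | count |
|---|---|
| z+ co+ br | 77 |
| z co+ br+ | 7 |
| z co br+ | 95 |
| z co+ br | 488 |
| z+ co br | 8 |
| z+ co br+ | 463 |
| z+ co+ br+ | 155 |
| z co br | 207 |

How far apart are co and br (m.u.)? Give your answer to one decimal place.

The two most frequent reciprocal classes, z+ co br+ and z co+ br, are the parental types, so the F1 was z+ co br+ / z co+ br.
The two rarest classes, z+ co br and z co+ br+, are the double crossovers. Comparing them with the parentals, only the br allele has switched, so br is the middle locus and the order is co – br – z.
Crossovers in the co–br interval produce the single-crossover classes z+ co+ br+ and z co br (155 + 207 = 362) plus the double crossovers (15).
RF(co–br) = (362 + 15) / 1500 = 377/1500 = 0.2513 → 25.1 m.u.

25.1 m.u.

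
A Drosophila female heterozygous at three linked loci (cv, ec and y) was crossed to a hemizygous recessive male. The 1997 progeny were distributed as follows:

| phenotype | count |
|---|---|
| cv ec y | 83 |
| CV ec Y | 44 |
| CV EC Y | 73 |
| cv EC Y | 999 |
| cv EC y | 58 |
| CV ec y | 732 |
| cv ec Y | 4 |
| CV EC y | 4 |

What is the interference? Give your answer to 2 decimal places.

0.11

The two most frequent reciprocal classes, CV ec y and cv EC Y, are the parental types, so the F1 was CV ec y / cv EC Y.
The two rarest classes, CV EC y and cv ec Y, are the double crossovers. Comparing them with the parentals, only the ec allele has switched, so ec is the middle locus and the order is y – ec – cv.
y–ec: (102 + 8)/1997 = 0.0551; ec–cv: (156 + 8)/1997 = 0.0821.
Expected DCO frequency = 0.0551 × 0.0821 ≈ 0.00452; observed = 8/1997 ≈ 0.00401.
Coefficient of coincidence = 0.00401/0.00452 ≈ 0.89; interference = 1 − 0.89 = 0.11.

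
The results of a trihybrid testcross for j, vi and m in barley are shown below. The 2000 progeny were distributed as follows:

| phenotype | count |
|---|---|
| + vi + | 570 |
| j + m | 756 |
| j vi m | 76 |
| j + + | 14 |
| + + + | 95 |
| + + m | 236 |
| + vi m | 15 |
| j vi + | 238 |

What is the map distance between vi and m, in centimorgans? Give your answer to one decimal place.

The two most frequent reciprocal classes, j + m and + vi +, are the parental types, so the F1 was j + m / + vi +.
The two rarest classes, j + + and + vi m, are the double crossovers. Comparing them with the parentals, only the m allele has switched, so m is the middle locus and the order is j – m – vi.
Crossovers in the m–vi interval produce the single-crossover classes j vi m and + + + (76 + 95 = 171) plus the double crossovers (29).
RF(m–vi) = (171 + 29) / 2000 = 200/2000 = 0.1000 → 10.0 centimorgans.

10.0 centimorgans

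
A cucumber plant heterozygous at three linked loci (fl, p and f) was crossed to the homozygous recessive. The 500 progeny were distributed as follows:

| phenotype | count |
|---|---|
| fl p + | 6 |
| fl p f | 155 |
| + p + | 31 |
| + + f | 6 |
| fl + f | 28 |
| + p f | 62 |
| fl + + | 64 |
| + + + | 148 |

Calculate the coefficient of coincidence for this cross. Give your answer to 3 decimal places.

0.612

The two most frequent reciprocal classes, + + + and fl p f, are the parental types, so the F1 was + + + / fl p f.
The two rarest classes, + + f and fl p +, are the double crossovers. Comparing them with the parentals, only the f allele has switched, so f is the middle locus and the order is p – f – fl.
p–f: (59 + 12)/500 = 0.1420; f–fl: (126 + 12)/500 = 0.2760.
Expected DCO frequency = 0.1420 × 0.2760 ≈ 0.03919; observed = 12/500 ≈ 0.02400.
Coefficient of coincidence = 0.02400/0.03919 ≈ 0.612.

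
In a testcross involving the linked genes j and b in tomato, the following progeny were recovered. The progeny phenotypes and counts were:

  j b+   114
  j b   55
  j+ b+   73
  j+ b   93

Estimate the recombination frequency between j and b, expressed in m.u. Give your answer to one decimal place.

The two most frequent classes, j+ b (93) and j b+ (114), are the parental types, so the F1 was j+ b / j b+.
The recombinant classes are j+ b+ and j b: 73 + 55 = 128.
Recombination frequency = 128/335 = 0.3821 ≈ 38.2%, i.e. 38.2 m.u.

38.2 m.u.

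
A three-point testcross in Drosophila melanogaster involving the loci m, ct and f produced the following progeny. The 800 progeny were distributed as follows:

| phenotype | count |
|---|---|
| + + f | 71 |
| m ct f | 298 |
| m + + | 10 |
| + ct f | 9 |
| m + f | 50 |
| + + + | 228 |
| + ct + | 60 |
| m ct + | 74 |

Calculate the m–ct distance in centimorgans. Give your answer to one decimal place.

16.1 centimorgans

The two most frequent reciprocal classes, m ct f and + + +, are the parental types, so the F1 was m ct f / + + +.
The two rarest classes, + ct f and m + +, are the double crossovers. Comparing them with the parentals, only the m allele has switched, so m is the middle locus and the order is f – m – ct.
Crossovers in the m–ct interval produce the single-crossover classes m + f and + ct + (50 + 60 = 110) plus the double crossovers (19).
RF(m–ct) = (110 + 19) / 800 = 129/800 = 0.1613 → 16.1 centimorgans.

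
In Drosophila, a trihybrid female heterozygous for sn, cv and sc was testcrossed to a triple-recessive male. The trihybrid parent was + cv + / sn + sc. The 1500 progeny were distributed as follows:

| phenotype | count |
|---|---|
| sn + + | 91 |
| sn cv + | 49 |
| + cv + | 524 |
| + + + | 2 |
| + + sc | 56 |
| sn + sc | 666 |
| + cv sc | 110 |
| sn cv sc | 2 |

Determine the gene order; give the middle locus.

The two rarest classes, + + + and sn cv sc, are the double crossovers. Comparing them with the parentals, only the cv allele has switched, so cv is the middle locus and the order is sc – cv – sn.

cv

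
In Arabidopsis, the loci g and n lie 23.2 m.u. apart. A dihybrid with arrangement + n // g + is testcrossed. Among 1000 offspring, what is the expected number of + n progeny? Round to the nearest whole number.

A map distance of 23.2 m.u. corresponds to a recombination frequency of 0.232.
The F1 is + n / g +, so + n is a parental gamete class with expected frequency (1 − r)/2 = 0.768/2 = 0.3840.
Expected number = 0.3840 × 1000 = 384.00 ≈ 384.

384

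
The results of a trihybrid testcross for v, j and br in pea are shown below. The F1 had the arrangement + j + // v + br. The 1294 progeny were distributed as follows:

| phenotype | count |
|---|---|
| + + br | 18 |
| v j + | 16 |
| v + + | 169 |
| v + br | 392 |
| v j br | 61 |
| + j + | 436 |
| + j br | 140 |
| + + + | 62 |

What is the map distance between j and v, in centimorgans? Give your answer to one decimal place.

The two rarest classes, v j + and + + br, are the double crossovers. Comparing them with the parentals, only the v allele has switched, so v is the middle locus and the order is j – v – br.
Crossovers in the j–v interval produce the single-crossover classes + + + and v j br (62 + 61 = 123) plus the double crossovers (34).
RF(j–v) = (123 + 34) / 1294 = 157/1294 = 0.1213 → 12.1 centimorgans.

12.1 centimorgans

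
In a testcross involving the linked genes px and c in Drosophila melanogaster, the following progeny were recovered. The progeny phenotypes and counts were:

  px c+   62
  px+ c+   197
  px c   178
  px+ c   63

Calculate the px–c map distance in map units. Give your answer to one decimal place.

25.0 map units

The two most frequent classes, px+ c+ (197) and px c (178), are the parental types, so the F1 was px+ c+ / px c.
The recombinant classes are px+ c and px c+: 63 + 62 = 125.
Recombination frequency = 125/500 = 0.2500 ≈ 25.0%, i.e. 25.0 map units.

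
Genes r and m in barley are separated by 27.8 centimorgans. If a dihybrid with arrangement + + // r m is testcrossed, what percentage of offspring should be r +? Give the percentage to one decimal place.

A map distance of 27.8 centimorgans corresponds to a recombination frequency of 0.278.
The F1 is + + / r m, so r + is a recombinant gamete class with expected frequency r/2 = 0.278/2 = 0.1390.
That is 0.1390 = 13.9% of the progeny.

13.9%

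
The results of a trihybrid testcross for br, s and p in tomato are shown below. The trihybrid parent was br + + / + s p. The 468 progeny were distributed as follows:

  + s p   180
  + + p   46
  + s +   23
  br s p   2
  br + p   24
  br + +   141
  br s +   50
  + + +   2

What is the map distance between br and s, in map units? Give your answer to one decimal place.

The two rarest classes, + + + and br s p, are the double crossovers. Comparing them with the parentals, only the br allele has switched, so br is the middle locus and the order is p – br – s.
Crossovers in the br–s interval produce the single-crossover classes br s + and + + p (50 + 46 = 96) plus the double crossovers (4).
RF(br–s) = (96 + 4) / 468 = 100/468 = 0.2137 → 21.4 map units.

21.4 map units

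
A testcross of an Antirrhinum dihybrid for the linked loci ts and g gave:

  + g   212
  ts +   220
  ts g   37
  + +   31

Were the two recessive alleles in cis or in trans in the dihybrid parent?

The two most frequent classes are + g (212) and ts + (220); these are the parental (non-recombinant) types.
So the F1 carried + g on one chromosome and ts + on the other — the recessive alleles are on opposite chromosomes (trans / repulsion).

trans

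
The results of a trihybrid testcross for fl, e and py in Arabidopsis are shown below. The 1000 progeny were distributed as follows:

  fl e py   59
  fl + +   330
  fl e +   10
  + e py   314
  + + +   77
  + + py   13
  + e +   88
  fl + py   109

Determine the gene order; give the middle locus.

e

The two most frequent reciprocal classes, + e py and fl + +, are the parental types, so the F1 was + e py / fl + +.
The two rarest classes, + + py and fl e +, are the double crossovers. Comparing them with the parentals, only the e allele has switched, so e is the middle locus and the order is fl – e – py.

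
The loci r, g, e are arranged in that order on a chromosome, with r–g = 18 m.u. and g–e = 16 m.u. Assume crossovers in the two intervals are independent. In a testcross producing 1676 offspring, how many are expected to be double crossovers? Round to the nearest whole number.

48

Map distances give recombination frequencies of 0.180 and 0.160 for the two intervals.
With no interference, expected double-crossover frequency = 0.180 × 0.160 = 0.02880.
Expected number = 0.02880 × 1676 = 48.27 ≈ 48.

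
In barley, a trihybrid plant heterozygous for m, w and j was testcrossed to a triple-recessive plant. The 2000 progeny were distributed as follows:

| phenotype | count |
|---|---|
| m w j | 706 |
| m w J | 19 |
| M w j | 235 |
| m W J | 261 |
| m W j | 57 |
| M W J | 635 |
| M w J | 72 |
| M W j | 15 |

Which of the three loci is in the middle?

j

The two most frequent reciprocal classes, m w j and M W J, are the parental types, so the F1 was m w j / M W J.
The two rarest classes, m w J and M W j, are the double crossovers. Comparing them with the parentals, only the j allele has switched, so j is the middle locus and the order is m – j – w.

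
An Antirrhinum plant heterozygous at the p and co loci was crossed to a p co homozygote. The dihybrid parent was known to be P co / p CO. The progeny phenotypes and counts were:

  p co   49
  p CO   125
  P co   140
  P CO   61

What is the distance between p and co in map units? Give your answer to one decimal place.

29.3 map units

The recombinant classes are P CO and p co: 61 + 49 = 110.
Recombination frequency = 110/375 = 0.2933 ≈ 29.3%, i.e. 29.3 map units.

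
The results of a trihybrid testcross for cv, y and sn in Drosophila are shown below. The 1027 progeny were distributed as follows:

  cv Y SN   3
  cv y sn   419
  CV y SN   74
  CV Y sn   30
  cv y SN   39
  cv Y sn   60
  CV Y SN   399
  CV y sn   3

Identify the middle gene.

The two most frequent reciprocal classes, cv y sn and CV Y SN, are the parental types, so the F1 was cv y sn / CV Y SN.
The two rarest classes, CV y sn and cv Y SN, are the double crossovers. Comparing them with the parentals, only the cv allele has switched, so cv is the middle locus and the order is sn – cv – y.

cv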